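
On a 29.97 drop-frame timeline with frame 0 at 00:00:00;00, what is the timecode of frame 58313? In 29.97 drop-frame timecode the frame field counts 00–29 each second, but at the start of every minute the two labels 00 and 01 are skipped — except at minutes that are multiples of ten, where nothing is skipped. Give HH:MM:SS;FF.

00:32:25;21

Each 10-minute DF block holds 10 × 60 × 30 − 9 × 2 = 17982 frames. 58313 ÷ 17982 → 3 full blocks, remainder 4367.
Within the partial block the first minute is 1800 frames and each further minute 1798, so 2 further minute boundaries passed. Total skipped labels = 18 × 3 + 2 × 2 = 58.
Non-drop label index = 58313 + 58 = 58371; at 30 labels/s that is 00:32:25:21, i.e. DF 00:32:25;21.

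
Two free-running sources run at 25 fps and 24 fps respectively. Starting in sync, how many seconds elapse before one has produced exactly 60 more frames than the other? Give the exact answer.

The gap grows by |24 − 25| = 1 frame per second.
Time for a 60-frame gap: 60 ÷ (1) = 60 s.

60 seconds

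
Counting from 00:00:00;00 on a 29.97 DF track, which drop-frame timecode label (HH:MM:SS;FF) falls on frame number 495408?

Each 10-minute DF block holds 10 × 60 × 30 − 9 × 2 = 17982 frames. 495408 ÷ 17982 → 27 full blocks, remainder 9894.
Within the partial block the first minute is 1800 frames and each further minute 1798, so 5 further minute boundaries passed. Total skipped labels = 18 × 27 + 2 × 5 = 496.
Non-drop label index = 495408 + 496 = 495904; at 30 labels/s that is 04:35:30:04, i.e. DF 04:35:30;04.

04:35:30;04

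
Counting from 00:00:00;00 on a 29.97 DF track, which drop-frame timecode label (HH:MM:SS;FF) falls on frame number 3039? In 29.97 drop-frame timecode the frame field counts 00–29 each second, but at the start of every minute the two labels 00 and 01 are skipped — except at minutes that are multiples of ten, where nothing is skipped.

00:01:41;11

Each 10-minute DF block holds 10 × 60 × 30 − 9 × 2 = 17982 frames. 3039 ÷ 17982 → 0 full blocks, remainder 3039.
Within the partial block the first minute is 1800 frames and each further minute 1798, so 1 further minute boundary passed. Total skipped labels = 18 × 0 + 2 × 1 = 2.
Non-drop label index = 3039 + 2 = 3041; at 30 labels/s that is 00:01:41:11, i.e. DF 00:01:41;11.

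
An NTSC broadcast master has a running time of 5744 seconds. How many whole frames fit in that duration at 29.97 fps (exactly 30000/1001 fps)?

Frames = 5744 × 30000/1001 = 172320000/1001 ≈ 172147.8521.
Complete frames: 172147.

172147 frames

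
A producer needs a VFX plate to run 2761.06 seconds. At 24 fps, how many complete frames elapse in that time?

66265 frames

Frames = 2761.06 × 24 = 1656636/25 ≈ 66265.4400.
Complete frames: 66265.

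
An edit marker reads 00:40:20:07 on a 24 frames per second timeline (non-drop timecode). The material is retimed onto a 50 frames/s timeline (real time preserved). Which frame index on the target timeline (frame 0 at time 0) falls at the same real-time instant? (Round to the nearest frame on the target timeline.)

frame 121015

Source frame index: (0×3600 + 40×60 + 20) × 24 + 7 = 58087.
Real time: 58087 / (24) = 58087/24 s.
Target frame: (58087/24) × (50) = 1452175/12 ≈ 121014.583 → 121015.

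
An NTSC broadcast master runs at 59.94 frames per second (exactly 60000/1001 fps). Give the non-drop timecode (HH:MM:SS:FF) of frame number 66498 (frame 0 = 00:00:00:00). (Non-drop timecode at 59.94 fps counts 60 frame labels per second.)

00:18:28:18

66498 ÷ 60 = 1108 full seconds, remainder 18 frames.
1108 s = 0 h 18 min 28 s.
Timecode: 00:18:28:18.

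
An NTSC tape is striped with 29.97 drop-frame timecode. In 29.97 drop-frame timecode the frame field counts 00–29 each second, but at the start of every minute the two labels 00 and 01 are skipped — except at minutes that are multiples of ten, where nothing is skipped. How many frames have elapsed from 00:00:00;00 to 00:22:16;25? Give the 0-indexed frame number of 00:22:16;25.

40065

Complete 10-minute blocks: 2, each 17982 frames → 35964.
Remaining 2 whole minutes in the current block: 1800 + 1 × 1798 = 3598 frames.
Within the current minute: 16 × 30 + 25 − 2 = 503 (labels ;00/;01 skipped at this minute). Total = 35964 + 3598 + 503 = 40065.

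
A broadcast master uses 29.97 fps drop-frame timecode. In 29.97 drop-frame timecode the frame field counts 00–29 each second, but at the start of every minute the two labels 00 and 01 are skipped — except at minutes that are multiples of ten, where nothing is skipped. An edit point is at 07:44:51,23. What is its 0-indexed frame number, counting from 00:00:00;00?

835917

Complete 10-minute blocks: 46, each 17982 frames → 827172.
Remaining 4 whole minutes in the current block: 1800 + 3 × 1798 = 7194 frames.
Within the current minute: 51 × 30 + 23 − 2 = 1551 (labels ;00/;01 skipped at this minute). Total = 827172 + 7194 + 1551 = 835917.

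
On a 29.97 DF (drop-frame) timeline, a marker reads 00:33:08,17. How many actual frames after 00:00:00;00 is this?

59597

Complete 10-minute blocks: 3, each 17982 frames → 53946.
Remaining 3 whole minutes in the current block: 1800 + 2 × 1798 = 5396 frames.
Within the current minute: 8 × 30 + 17 − 2 = 255 (labels ;00/;01 skipped at this minute). Total = 53946 + 5396 + 255 = 59597.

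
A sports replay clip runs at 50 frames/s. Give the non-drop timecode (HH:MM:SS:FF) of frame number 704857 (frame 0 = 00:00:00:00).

03:54:57:07

704857 ÷ 50 = 14097 full seconds, remainder 7 frames.
14097 s = 3 h 54 min 57 s.
Timecode: 03:54:57:07.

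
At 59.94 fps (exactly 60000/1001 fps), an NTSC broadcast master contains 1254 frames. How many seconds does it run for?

Running time = 1254 / (60000/1001) = 20.9209 s.

20.9209 seconds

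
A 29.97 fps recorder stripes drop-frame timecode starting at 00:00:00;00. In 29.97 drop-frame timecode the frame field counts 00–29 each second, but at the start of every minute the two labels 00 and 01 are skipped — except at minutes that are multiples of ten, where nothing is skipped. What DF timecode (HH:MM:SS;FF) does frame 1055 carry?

00:00:35;05

Each 10-minute DF block holds 10 × 60 × 30 − 9 × 2 = 17982 frames. 1055 ÷ 17982 → 0 full blocks, remainder 1055.
Within the partial block the first minute is 1800 frames and each further minute 1798, so 0 further minute boundaries passed. Total skipped labels = 18 × 0 + 2 × 0 = 0.
Non-drop label index = 1055 + 0 = 1055; at 30 labels/s that is 00:00:35:05, i.e. DF 00:00:35;05.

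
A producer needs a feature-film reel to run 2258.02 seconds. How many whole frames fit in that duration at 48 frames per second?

108384 frames

Frames = 2258.02 × 48 = 2709624/25 ≈ 108384.9600.
Complete frames: 108384.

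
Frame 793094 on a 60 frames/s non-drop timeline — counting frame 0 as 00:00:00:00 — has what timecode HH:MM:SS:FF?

03:40:18:14

793094 ÷ 60 = 13218 full seconds, remainder 14 frames.
13218 s = 3 h 40 min 18 s.
Timecode: 03:40:18:14.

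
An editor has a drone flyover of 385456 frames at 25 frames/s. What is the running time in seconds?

Running time = 385456 / (25) = 15418.24 s.

15418.24 seconds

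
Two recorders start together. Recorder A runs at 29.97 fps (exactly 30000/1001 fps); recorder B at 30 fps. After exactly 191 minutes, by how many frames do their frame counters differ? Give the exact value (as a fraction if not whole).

191 min = 11460 s.
A emits 30000/1001 × 11460 = 343800000/1001 frames; B emits 30 × 11460 = 343800.
Difference = 343800/1001 frames (≈ 343.4565); B is ahead of A.

343800/1001 frames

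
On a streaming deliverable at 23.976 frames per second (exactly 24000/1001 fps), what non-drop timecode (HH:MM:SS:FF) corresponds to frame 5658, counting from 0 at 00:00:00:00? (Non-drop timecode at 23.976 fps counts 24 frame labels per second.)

5658 ÷ 24 = 235 full seconds, remainder 18 frames.
235 s = 0 h 3 min 55 s.
Timecode: 00:03:55:18.

00:03:55:18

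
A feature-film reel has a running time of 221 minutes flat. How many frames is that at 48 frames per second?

636480 frames

221 min = 13260 s.
Frames = 13260 × 48 = 636480.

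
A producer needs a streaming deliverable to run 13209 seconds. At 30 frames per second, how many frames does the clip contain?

Frames = 13209 × 30 = 396270.

396270 frames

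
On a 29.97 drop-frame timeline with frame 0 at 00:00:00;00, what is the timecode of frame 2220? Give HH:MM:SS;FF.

Each 10-minute DF block holds 10 × 60 × 30 − 9 × 2 = 17982 frames. 2220 ÷ 17982 → 0 full blocks, remainder 2220.
Within the partial block the first minute is 1800 frames and each further minute 1798, so 1 further minute boundary passed. Total skipped labels = 18 × 0 + 2 × 1 = 2.
Non-drop label index = 2220 + 2 = 2222; at 30 labels/s that is 00:01:14:02, i.e. DF 00:01:14;02.

00:01:14;02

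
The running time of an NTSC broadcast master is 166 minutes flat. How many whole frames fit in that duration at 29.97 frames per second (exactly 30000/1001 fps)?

298501 frames

166 min = 9960 s.
Frames = 9960 × 30000/1001 = 298800000/1001 ≈ 298501.4985.
Complete frames: 298501.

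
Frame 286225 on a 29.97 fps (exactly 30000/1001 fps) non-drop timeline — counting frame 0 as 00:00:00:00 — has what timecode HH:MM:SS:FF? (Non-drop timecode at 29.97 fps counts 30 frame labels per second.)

286225 ÷ 30 = 9540 full seconds, remainder 25 frames.
9540 s = 2 h 39 min 0 s.
Timecode: 02:39:00:25.

02:39:00:25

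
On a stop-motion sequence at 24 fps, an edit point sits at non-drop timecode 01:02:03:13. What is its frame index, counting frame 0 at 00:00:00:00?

89365

Total seconds to the label: (1 × 3600 + 2 × 60 + 3) = 3723.
Frame index = 3723 × 24 + 13 = 89365.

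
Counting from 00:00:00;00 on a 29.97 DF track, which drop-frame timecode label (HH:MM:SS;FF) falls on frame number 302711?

Each 10-minute DF block holds 10 × 60 × 30 − 9 × 2 = 17982 frames. 302711 ÷ 17982 → 16 full blocks, remainder 14999.
Within the partial block the first minute is 1800 frames and each further minute 1798, so 8 further minute boundaries passed. Total skipped labels = 18 × 16 + 2 × 8 = 304.
Non-drop label index = 302711 + 304 = 303015; at 30 labels/s that is 02:48:20:15, i.e. DF 02:48:20;15.

02:48:20;15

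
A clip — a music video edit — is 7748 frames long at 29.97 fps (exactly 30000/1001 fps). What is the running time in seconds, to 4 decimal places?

258.5249 seconds

Running time = 7748 × 1001/30000 = 1938937/7500 s ≈ 258.5249 s.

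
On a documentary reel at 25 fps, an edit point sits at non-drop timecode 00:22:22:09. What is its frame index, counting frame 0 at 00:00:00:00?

frame 33559

Total seconds to the label: (0 × 3600 + 22 × 60 + 22) = 1342.
Frame index = 1342 × 25 + 9 = 33559.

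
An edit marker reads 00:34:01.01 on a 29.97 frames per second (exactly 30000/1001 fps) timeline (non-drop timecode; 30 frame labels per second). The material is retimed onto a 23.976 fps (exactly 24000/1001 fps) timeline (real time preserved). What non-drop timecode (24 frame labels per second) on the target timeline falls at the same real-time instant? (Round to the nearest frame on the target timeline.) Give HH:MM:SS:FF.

00:34:01:01

Source frame index: (0×3600 + 34×60 + 1) × 30 + 1 = 61231.
Real time: 61231 / (30000/1001) = 61292231/30000 s.
Target frame: (61292231/30000) × (24000/1001) = 244924/5 ≈ 48984.800 → 48985.
At 24 labels/s: frame 48985 → 00:34:01:01.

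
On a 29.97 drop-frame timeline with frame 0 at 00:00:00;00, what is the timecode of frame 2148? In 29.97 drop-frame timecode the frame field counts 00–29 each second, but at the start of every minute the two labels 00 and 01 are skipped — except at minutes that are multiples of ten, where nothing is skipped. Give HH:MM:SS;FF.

00:01:11;20

Each 10-minute DF block holds 10 × 60 × 30 − 9 × 2 = 17982 frames. 2148 ÷ 17982 → 0 full blocks, remainder 2148.
Within the partial block the first minute is 1800 frames and each further minute 1798, so 1 further minute boundary passed. Total skipped labels = 18 × 0 + 2 × 1 = 2.
Non-drop label index = 2148 + 2 = 2150; at 30 labels/s that is 00:01:11:20, i.e. DF 00:01:11;20.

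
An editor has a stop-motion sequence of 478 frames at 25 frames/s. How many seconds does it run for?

19.12 seconds

Running time = 478 / (25) = 19.12 s.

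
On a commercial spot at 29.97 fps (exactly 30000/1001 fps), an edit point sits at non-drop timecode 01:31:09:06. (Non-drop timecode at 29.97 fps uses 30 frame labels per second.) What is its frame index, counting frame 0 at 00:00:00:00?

frame 164076

Total seconds to the label: (1 × 3600 + 31 × 60 + 9) = 5469.
Frame index = 5469 × 30 + 6 = 164076.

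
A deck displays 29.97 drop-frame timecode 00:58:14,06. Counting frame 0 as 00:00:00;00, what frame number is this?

As if non-drop at 30 labels/s: (0 × 3600 + 58 × 60 + 14) × 30 + 6 = 104826.
Minute boundaries passed: 58; those not divisible by 10: 58 − 5 = 53; dropped labels = 2 × 53 = 106.
Actual frame index = 104826 − 106 = 104720.

104720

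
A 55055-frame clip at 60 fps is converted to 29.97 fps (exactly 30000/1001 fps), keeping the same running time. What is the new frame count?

Target frames = source frames × (target rate / source rate) = 55055 × (30000/1001)/(60) = 55055 × 500/1001 = 27500.

27500 frames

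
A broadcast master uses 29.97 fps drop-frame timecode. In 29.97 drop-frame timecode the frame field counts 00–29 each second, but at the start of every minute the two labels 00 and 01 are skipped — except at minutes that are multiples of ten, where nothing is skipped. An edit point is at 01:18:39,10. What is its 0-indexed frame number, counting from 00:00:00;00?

141438

Complete 10-minute blocks: 7, each 17982 frames → 125874.
Remaining 8 whole minutes in the current block: 1800 + 7 × 1798 = 14386 frames.
Within the current minute: 39 × 30 + 10 − 2 = 1178 (labels ;00/;01 skipped at this minute). Total = 125874 + 14386 + 1178 = 141438.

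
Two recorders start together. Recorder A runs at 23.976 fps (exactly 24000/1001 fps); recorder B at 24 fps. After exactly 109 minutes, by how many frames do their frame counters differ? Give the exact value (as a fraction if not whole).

156960/1001 frames

109 min = 6540 s.
A emits 24000/1001 × 6540 = 156960000/1001 frames; B emits 24 × 6540 = 156960.
Difference = 156960/1001 frames (≈ 156.8032); B is ahead of A.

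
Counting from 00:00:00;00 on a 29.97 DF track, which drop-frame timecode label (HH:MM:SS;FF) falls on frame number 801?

00:00:26;21

Ten DF minutes hold 17982 frames, so frame 801 lies in block 0 (frames 0–17981) with 801 frames into that block.
The block's first minute is 1800 frames and the rest 1798 each; 801 frames reaches minute 0, so 0 × 18 + 0 × 2 = 0 labels have been skipped so far.
Adding those back, label number 801 + 0 = 801 at 30 labels/s is 26 s + 21 f = 0 h 0 min 26 s frame 21, i.e. 00:00:26;21.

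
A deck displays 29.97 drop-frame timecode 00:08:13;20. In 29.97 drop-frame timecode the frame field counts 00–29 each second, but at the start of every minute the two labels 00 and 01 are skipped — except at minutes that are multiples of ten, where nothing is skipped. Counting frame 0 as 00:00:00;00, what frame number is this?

14794

Complete 10-minute blocks: 0, each 17982 frames → 0.
Remaining 8 whole minutes in the current block: 1800 + 7 × 1798 = 14386 frames.
Within the current minute: 13 × 30 + 20 − 2 = 408 (labels ;00/;01 skipped at this minute). Total = 0 + 14386 + 408 = 14794.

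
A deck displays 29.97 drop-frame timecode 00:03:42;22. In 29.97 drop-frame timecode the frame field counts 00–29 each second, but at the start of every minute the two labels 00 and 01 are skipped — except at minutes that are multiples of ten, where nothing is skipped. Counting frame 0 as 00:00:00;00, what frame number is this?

As if non-drop at 30 labels/s: (0 × 3600 + 3 × 60 + 42) × 30 + 22 = 6682.
Minute boundaries passed: 3; those not divisible by 10: 3 − 0 = 3; dropped labels = 2 × 3 = 6.
Actual frame index = 6682 − 6 = 6676.

6676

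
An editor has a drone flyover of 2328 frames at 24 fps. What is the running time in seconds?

Running time = 2328 / (24) = 97 s.

97 seconds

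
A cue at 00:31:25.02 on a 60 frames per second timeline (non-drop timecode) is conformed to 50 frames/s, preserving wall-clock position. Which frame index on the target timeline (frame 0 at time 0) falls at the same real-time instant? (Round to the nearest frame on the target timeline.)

frame 94252

Source frame index: (0×3600 + 31×60 + 25) × 60 + 2 = 113102.
Real time: 113102 / (60) = 56551/30 s.
Target frame: (56551/30) × (50) = 282755/3 ≈ 94251.667 → 94252.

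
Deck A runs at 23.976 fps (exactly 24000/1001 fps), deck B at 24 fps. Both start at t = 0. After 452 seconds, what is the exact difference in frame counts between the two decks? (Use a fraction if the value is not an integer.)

A emits 24000/1001 × 452 = 10848000/1001 frames; B emits 24 × 452 = 10848.
Difference = 10848/1001 frames (≈ 10.8372); B is ahead of A.

10848/1001 frames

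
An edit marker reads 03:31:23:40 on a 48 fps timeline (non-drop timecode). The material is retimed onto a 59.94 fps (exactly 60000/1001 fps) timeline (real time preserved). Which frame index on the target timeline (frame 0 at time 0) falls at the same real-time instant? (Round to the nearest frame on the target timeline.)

frame 760270

Source frame index: (3×3600 + 31×60 + 23) × 48 + 40 = 608824.
Real time: 608824 / (48) = 76103/6 s.
Target frame: (76103/6) × (60000/1001) = 761030000/1001 ≈ 760269.730 → 760270.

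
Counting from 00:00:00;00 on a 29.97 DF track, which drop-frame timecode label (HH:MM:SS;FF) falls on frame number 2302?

Each 10-minute DF block holds 10 × 60 × 30 − 9 × 2 = 17982 frames. 2302 ÷ 17982 → 0 full blocks, remainder 2302.
Within the partial block the first minute is 1800 frames and each further minute 1798, so 1 further minute boundary passed. Total skipped labels = 18 × 0 + 2 × 1 = 2.
Non-drop label index = 2302 + 2 = 2304; at 30 labels/s that is 00:01:16:24, i.e. DF 00:01:16;24.

00:01:16;24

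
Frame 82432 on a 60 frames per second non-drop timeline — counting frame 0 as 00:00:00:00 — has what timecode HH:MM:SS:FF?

00:22:53:52

82432 ÷ 60 = 1373 full seconds, remainder 52 frames.
1373 s = 0 h 22 min 53 s.
Timecode: 00:22:53:52.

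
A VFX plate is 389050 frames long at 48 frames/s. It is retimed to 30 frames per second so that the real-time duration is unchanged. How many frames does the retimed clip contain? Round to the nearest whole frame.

Frames at target rate = 389050 × (30) / (48) = 972625/4 ≈ 243156.250.
Nearest whole frame: 243156.

243156 frames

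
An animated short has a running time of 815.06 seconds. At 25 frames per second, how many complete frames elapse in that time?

20376 frames

Frames = 815.06 × 25 = 40753/2 ≈ 20376.5000.
Complete frames: 20376.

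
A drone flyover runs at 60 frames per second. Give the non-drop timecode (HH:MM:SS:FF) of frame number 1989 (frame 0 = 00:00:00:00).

00:00:33:09

1989 ÷ 60 = 33 full seconds, remainder 9 frames.
33 s = 0 h 0 min 33 s.
Timecode: 00:00:33:09.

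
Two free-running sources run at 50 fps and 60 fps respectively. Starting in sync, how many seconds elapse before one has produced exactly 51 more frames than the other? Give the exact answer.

The gap grows by |60 − 50| = 10 frames per second.
Time for a 51-frame gap: 51 ÷ (10) = 5.1 s.

5.1 seconds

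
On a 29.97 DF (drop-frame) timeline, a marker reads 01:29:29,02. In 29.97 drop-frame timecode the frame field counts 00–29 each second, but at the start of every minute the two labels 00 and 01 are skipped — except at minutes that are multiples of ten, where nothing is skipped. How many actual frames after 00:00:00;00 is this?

Complete 10-minute blocks: 8, each 17982 frames → 143856.
Remaining 9 whole minutes in the current block: 1800 + 8 × 1798 = 16184 frames.
Within the current minute: 29 × 30 + 2 − 2 = 870 (labels ;00/;01 skipped at this minute). Total = 143856 + 16184 + 870 = 160910.

160910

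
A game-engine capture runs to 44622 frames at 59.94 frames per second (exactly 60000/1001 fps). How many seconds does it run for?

Running time = 44622 / (60000/1001) = 744.4437 s.

744.4437 seconds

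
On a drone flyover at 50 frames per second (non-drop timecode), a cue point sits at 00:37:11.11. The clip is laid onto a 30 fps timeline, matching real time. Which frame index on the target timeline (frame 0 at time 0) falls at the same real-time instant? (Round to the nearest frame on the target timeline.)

frame 66937

Source frame index: (0×3600 + 37×60 + 11) × 50 + 11 = 111561.
Real time: 111561 / (50) = 111561/50 s.
Target frame: (111561/50) × (30) = 334683/5 ≈ 66936.600 → 66937.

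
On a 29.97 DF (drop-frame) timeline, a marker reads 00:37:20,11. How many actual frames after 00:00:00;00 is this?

67143

Complete 10-minute blocks: 3, each 17982 frames → 53946.
Remaining 7 whole minutes in the current block: 1800 + 6 × 1798 = 12588 frames.
Within the current minute: 20 × 30 + 11 − 2 = 609 (labels ;00/;01 skipped at this minute). Total = 53946 + 12588 + 609 = 67143.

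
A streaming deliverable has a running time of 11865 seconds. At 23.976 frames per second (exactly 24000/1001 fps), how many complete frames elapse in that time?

284475 frames

Frames = 11865 × 24000/1001 = 40680000/143 ≈ 284475.5245.
Complete frames: 284475.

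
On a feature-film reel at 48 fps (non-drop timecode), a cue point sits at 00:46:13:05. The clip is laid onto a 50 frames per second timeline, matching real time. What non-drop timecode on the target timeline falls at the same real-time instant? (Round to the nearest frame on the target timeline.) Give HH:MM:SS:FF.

00:46:13:05

Source frame index: (0×3600 + 46×60 + 13) × 48 + 5 = 133109.
Real time: 133109 / (48) = 133109/48 s.
Target frame: (133109/48) × (50) = 3327725/24 ≈ 138655.208 → 138655.
At 50 labels/s: frame 138655 → 00:46:13:05.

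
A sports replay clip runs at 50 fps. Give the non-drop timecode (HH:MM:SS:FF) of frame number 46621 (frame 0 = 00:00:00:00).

00:15:32:21

46621 ÷ 50 = 932 full seconds, remainder 21 frames.
932 s = 0 h 15 min 32 s.
Timecode: 00:15:32:21.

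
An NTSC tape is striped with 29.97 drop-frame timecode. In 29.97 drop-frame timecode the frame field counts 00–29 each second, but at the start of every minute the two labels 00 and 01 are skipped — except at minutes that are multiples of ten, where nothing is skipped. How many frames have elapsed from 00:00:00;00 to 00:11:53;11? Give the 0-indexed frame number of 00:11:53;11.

Complete 10-minute blocks: 1, each 17982 frames → 17982.
Remaining 1 whole minute in the current block: 1800 + 0 × 1798 = 1800 frames.
Within the current minute: 53 × 30 + 11 − 2 = 1599 (labels ;00/;01 skipped at this minute). Total = 17982 + 1800 + 1599 = 21381.

21381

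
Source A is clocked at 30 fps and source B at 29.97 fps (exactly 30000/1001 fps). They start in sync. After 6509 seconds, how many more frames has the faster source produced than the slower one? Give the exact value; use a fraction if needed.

195270/1001 frames

A emits 30 × 6509 = 195270 frames; B emits 30000/1001 × 6509 = 195270000/1001.
Difference = 195270/1001 frames (≈ 195.0749); B is behind A.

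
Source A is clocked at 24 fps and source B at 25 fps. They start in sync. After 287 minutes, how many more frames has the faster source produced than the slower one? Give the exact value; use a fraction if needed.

287 min = 17220 s.
A emits 24 × 17220 = 413280 frames; B emits 25 × 17220 = 430500.
Difference = 17220 frames; B is ahead of A.

17220 frames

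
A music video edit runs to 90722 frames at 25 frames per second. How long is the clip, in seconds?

3628.88 seconds

Running time = 90722 / (25) = 3628.88 s.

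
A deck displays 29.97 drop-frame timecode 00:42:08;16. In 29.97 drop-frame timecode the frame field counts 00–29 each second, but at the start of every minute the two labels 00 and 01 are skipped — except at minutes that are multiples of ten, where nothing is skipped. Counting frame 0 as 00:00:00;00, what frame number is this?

As if non-drop at 30 labels/s: (0 × 3600 + 42 × 60 + 8) × 30 + 16 = 75856.
Minute boundaries passed: 42; those not divisible by 10: 42 − 4 = 38; dropped labels = 2 × 38 = 76.
Actual frame index = 75856 − 76 = 75780.

75780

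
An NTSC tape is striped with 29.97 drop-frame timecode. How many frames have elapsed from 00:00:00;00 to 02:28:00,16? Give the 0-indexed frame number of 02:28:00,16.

As if non-drop at 30 labels/s: (2 × 3600 + 28 × 60 + 0) × 30 + 16 = 266416.
Minute boundaries passed: 148; those not divisible by 10: 148 − 14 = 134; dropped labels = 2 × 134 = 268.
Actual frame index = 266416 − 268 = 266148.

266148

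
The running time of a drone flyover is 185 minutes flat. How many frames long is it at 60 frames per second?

185 min = 11100 s.
Frames = 11100 × 60 = 666000.

666000 frames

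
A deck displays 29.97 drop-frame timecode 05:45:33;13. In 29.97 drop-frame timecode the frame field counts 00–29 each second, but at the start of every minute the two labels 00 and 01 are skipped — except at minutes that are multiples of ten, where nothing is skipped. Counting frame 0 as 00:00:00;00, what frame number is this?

Complete 10-minute blocks: 34, each 17982 frames → 611388.
Remaining 5 whole minutes in the current block: 1800 + 4 × 1798 = 8992 frames.
Within the current minute: 33 × 30 + 13 − 2 = 1001 (labels ;00/;01 skipped at this minute). Total = 611388 + 8992 + 1001 = 621381.

621381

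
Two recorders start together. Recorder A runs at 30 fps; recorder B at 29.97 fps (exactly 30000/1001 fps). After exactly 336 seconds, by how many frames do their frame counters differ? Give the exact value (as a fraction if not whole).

A emits 30 × 336 = 10080 frames; B emits 30000/1001 × 336 = 1440000/143.
Difference = 1440/143 frames (≈ 10.0699); B is behind A.

1440/143 frames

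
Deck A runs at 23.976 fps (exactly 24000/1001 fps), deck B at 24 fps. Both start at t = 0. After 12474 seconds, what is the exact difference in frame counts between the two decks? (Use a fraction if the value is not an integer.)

A emits 24000/1001 × 12474 = 3888000/13 frames; B emits 24 × 12474 = 299376.
Difference = 3888/13 frames (≈ 299.0769); B is ahead of A.

3888/13 frames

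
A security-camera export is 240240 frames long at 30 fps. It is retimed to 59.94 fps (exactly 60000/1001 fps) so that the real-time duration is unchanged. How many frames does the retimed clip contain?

Target frames = source frames × (target rate / source rate) = 240240 × (60000/1001)/(30) = 240240 × 2000/1001 = 480000.

480000 frames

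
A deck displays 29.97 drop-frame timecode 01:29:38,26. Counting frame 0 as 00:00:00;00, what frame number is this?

161204

As if non-drop at 30 labels/s: (1 × 3600 + 29 × 60 + 38) × 30 + 26 = 161366.
Minute boundaries passed: 89; those not divisible by 10: 89 − 8 = 81; dropped labels = 2 × 81 = 162.
Actual frame index = 161366 − 162 = 161204.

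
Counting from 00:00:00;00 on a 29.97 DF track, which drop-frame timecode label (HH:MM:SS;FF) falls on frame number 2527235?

23:25:25;15

Each 10-minute DF block holds 10 × 60 × 30 − 9 × 2 = 17982 frames. 2527235 ÷ 17982 → 140 full blocks, remainder 9755.
Within the partial block the first minute is 1800 frames and each further minute 1798, so 5 further minute boundaries passed. Total skipped labels = 18 × 140 + 2 × 5 = 2530.
Non-drop label index = 2527235 + 2530 = 2529765; at 30 labels/s that is 23:25:25:15, i.e. DF 23:25:25;15.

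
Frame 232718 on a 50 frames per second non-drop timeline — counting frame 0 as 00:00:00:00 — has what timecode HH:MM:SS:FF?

232718 ÷ 50 = 4654 full seconds, remainder 18 frames.
4654 s = 1 h 17 min 34 s.
Timecode: 01:17:34:18.

01:17:34:18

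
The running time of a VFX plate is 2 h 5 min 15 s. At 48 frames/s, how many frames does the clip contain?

2 h 5 min 15 s = 7515 s.
Frames = 7515 × 48 = 360720.

360720 frames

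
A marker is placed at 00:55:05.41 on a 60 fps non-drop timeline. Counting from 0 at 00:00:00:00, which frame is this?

Total seconds to the label: (0 × 3600 + 55 × 60 + 5) = 3305.
Frame index = 3305 × 60 + 41 = 198341.

198341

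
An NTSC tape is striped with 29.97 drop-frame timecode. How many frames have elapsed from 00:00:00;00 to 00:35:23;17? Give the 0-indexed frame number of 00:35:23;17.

Complete 10-minute blocks: 3, each 17982 frames → 53946.
Remaining 5 whole minutes in the current block: 1800 + 4 × 1798 = 8992 frames.
Within the current minute: 23 × 30 + 17 − 2 = 705 (labels ;00/;01 skipped at this minute). Total = 53946 + 8992 + 705 = 63643.

63643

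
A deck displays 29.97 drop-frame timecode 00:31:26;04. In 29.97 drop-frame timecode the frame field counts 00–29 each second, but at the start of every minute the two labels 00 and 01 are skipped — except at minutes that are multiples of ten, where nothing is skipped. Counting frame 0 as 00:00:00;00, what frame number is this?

Complete 10-minute blocks: 3, each 17982 frames → 53946.
Remaining 1 whole minute in the current block: 1800 + 0 × 1798 = 1800 frames.
Within the current minute: 26 × 30 + 4 − 2 = 782 (labels ;00/;01 skipped at this minute). Total = 53946 + 1800 + 782 = 56528.

56528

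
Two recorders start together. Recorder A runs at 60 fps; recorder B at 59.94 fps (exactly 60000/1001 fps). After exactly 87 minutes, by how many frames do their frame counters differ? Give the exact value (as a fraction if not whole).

313200/1001 frames

87 min = 5220 s.
A emits 60 × 5220 = 313200 frames; B emits 60000/1001 × 5220 = 313200000/1001.
Difference = 313200/1001 frames (≈ 312.8871); B is behind A.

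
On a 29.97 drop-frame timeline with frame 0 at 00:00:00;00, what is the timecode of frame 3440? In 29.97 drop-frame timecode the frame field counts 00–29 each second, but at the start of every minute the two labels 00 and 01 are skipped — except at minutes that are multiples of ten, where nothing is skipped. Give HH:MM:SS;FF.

Each 10-minute DF block holds 10 × 60 × 30 − 9 × 2 = 17982 frames. 3440 ÷ 17982 → 0 full blocks, remainder 3440.
Within the partial block the first minute is 1800 frames and each further minute 1798, so 1 further minute boundary passed. Total skipped labels = 18 × 0 + 2 × 1 = 2.
Non-drop label index = 3440 + 2 = 3442; at 30 labels/s that is 00:01:54:22, i.e. DF 00:01:54;22.

00:01:54;22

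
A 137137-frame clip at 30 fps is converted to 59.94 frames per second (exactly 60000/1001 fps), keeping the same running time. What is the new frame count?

274000 frames

Target frames = source frames × (target rate / source rate) = 137137 × (60000/1001)/(30) = 137137 × 2000/1001 = 274000.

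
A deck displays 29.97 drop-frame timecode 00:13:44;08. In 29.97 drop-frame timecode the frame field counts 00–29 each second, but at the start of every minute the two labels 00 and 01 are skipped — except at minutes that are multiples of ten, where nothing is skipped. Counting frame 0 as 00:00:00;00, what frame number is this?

Complete 10-minute blocks: 1, each 17982 frames → 17982.
Remaining 3 whole minutes in the current block: 1800 + 2 × 1798 = 5396 frames.
Within the current minute: 44 × 30 + 8 − 2 = 1326 (labels ;00/;01 skipped at this minute). Total = 17982 + 5396 + 1326 = 24704.

24704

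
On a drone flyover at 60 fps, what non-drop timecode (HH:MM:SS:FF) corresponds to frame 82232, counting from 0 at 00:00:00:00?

00:22:50:32

82232 ÷ 60 = 1370 full seconds, remainder 32 frames.
1370 s = 0 h 22 min 50 s.
Timecode: 00:22:50:32.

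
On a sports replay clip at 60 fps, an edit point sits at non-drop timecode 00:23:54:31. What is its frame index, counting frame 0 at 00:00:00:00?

Total seconds to the label: (0 × 3600 + 23 × 60 + 54) = 1434.
Frame index = 1434 × 60 + 31 = 86071.

86071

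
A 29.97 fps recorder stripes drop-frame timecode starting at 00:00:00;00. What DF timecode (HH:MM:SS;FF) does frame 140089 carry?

Ten DF minutes hold 17982 frames, so frame 140089 lies in block 7 (frames 125874–143855) with 14215 frames into that block.
The block's first minute is 1800 frames and the rest 1798 each; 14215 frames reaches minute 7, so 7 × 18 + 7 × 2 = 140 labels have been skipped so far.
Adding those back, label number 140089 + 140 = 140229 at 30 labels/s is 4674 s + 9 f = 1 h 17 min 54 s frame 9, i.e. 01:17:54;09.

01:17:54;09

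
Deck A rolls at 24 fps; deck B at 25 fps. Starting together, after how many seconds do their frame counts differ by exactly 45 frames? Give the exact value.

The gap grows by |25 − 24| = 1 frame per second.
Time for a 45-frame gap: 45 ÷ (1) = 45 s.

45 seconds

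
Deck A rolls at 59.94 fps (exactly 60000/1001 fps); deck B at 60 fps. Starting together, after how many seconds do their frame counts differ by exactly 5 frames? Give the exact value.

1001/12 seconds

The gap grows by |60 − 60000/1001| = 60/1001 frames per second.
Time for a 5-frame gap: 5 ÷ (60/1001) = 1001/12 s.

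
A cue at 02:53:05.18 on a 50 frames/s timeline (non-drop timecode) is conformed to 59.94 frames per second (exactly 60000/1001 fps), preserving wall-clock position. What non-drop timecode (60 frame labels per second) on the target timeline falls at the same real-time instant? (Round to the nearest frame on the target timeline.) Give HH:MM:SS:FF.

Source frame index: (2×3600 + 53×60 + 5) × 50 + 18 = 519268.
Real time: 519268 / (50) = 259634/25 s.
Target frame: (259634/25) × (60000/1001) = 623121600/1001 ≈ 622499.101 → 622499.
At 60 labels/s: frame 622499 → 02:52:54:59.

02:52:54:59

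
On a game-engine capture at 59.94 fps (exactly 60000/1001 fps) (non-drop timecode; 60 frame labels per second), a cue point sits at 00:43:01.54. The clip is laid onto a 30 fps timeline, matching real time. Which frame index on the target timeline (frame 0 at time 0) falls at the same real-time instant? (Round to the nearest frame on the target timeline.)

Source frame index: (0×3600 + 43×60 + 1) × 60 + 54 = 154914.
Real time: 154914 / (60000/1001) = 25844819/10000 s.
Target frame: (25844819/10000) × (30) = 77534457/1000 ≈ 77534.457 → 77534.

frame 77534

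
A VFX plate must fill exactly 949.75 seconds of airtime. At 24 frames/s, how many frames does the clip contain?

22794 frames

Frames = 949.75 × 24 = 22794.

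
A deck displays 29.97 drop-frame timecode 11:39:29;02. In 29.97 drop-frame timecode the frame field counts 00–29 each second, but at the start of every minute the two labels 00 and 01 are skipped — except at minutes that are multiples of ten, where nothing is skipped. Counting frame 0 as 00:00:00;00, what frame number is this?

1257812

As if non-drop at 30 labels/s: (11 × 3600 + 39 × 60 + 29) × 30 + 2 = 1259072.
Minute boundaries passed: 699; those not divisible by 10: 699 − 69 = 630; dropped labels = 2 × 630 = 1260.
Actual frame index = 1259072 − 1260 = 1257812.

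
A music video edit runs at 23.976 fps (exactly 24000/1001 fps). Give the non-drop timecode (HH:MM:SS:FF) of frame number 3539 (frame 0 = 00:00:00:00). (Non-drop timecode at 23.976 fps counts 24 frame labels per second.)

00:02:27:11

3539 ÷ 24 = 147 full seconds, remainder 11 frames.
147 s = 0 h 2 min 27 s.
Timecode: 00:02:27:11.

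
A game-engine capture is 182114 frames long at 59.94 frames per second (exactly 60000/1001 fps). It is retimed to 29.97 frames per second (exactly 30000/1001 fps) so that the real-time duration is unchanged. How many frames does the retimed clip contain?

Frames at target rate = 182114 × (30000/1001) / (60000/1001) = 91057.

91057 frames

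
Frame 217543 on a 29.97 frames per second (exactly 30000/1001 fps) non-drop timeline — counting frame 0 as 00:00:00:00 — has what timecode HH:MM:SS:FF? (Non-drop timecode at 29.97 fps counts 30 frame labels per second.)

02:00:51:13

217543 ÷ 30 = 7251 full seconds, remainder 13 frames.
7251 s = 2 h 0 min 51 s.
Timecode: 02:00:51:13.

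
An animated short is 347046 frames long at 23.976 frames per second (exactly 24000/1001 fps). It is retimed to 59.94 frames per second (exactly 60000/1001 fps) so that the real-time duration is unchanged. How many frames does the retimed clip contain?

867615 frames

Target frames = source frames × (target rate / source rate) = 347046 × (60000/1001)/(24000/1001) = 347046 × 5/2 = 867615.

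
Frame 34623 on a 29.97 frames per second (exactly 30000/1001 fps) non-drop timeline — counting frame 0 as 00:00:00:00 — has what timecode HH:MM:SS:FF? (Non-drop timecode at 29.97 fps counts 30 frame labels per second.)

34623 ÷ 30 = 1154 full seconds, remainder 3 frames.
1154 s = 0 h 19 min 14 s.
Timecode: 00:19:14:03.

00:19:14:03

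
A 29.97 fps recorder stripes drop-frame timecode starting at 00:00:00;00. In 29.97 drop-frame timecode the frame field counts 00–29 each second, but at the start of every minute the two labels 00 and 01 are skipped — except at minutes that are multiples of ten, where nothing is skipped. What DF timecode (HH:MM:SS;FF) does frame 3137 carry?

Each 10-minute DF block holds 10 × 60 × 30 − 9 × 2 = 17982 frames. 3137 ÷ 17982 → 0 full blocks, remainder 3137.
Within the partial block the first minute is 1800 frames and each further minute 1798, so 1 further minute boundary passed. Total skipped labels = 18 × 0 + 2 × 1 = 2.
Non-drop label index = 3137 + 2 = 3139; at 30 labels/s that is 00:01:44:19, i.e. DF 00:01:44;19.

00:01:44;19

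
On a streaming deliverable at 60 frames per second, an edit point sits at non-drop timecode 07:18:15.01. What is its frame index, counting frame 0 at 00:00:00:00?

Total seconds to the label: (7 × 3600 + 18 × 60 + 15) = 26295.
Frame index = 26295 × 60 + 1 = 1577701.

frame 1577701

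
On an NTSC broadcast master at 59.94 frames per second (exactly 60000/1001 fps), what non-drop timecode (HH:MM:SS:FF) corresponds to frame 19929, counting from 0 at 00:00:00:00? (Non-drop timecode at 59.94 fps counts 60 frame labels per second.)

19929 ÷ 60 = 332 full seconds, remainder 9 frames.
332 s = 0 h 5 min 32 s.
Timecode: 00:05:32:09.

00:05:32:09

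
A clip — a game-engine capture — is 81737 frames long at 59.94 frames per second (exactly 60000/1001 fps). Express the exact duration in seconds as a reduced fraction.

81818737/60000 seconds

Running time = 81737 ÷ (60000/1001) = 81737 × 1001/60000 = 81818737/60000 s.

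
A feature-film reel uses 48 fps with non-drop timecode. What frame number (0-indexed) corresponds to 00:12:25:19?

Total seconds to the label: (0 × 3600 + 12 × 60 + 25) = 745.
Frame index = 745 × 48 + 19 = 35779.

frame 35779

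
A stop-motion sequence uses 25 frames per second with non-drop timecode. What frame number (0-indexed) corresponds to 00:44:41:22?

Total seconds to the label: (0 × 3600 + 44 × 60 + 41) = 2681.
Frame index = 2681 × 25 + 22 = 67047.

frame 67047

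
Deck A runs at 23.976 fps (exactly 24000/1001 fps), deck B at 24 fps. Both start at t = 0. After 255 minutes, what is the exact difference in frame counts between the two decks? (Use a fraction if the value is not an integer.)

367200/1001 frames

255 min = 15300 s.
A emits 24000/1001 × 15300 = 367200000/1001 frames; B emits 24 × 15300 = 367200.
Difference = 367200/1001 frames (≈ 366.8332); B is ahead of A.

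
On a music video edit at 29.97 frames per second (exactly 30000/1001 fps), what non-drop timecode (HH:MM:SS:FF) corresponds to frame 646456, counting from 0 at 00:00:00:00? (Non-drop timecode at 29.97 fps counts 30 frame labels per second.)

646456 ÷ 30 = 21548 full seconds, remainder 16 frames.
21548 s = 5 h 59 min 8 s.
Timecode: 05:59:08:16.

05:59:08:16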